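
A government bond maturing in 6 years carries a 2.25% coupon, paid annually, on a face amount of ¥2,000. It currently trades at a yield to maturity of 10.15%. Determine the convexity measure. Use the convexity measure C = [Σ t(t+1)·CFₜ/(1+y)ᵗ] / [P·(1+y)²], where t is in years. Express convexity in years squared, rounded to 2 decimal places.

31.49

With y = 0.1015:
  t   CF        PV=CF/(1+0.1015)^t    t·PV        t(t+1)·PV
  1        45.00        40.8534        40.8534          81.7068
  2        45.00        37.0889        74.1777         222.5332
  3        45.00        33.6712       101.0137         404.0548
  4        45.00        30.5685       122.2741         611.3705
  5        45.00        27.7517       138.7586         832.5518
  6     2,045.00     1,144.9494     6,869.6966      48,087.8759
  Σ                  1,314.8832     7,346.7741      50,240.0929
P = 1,314.8832.
Convexity = Σ t(t+1)·PV / [P·(1+y)²] = 50,240.0929 / (1,314.8832 × 1.213302) = 31.49157.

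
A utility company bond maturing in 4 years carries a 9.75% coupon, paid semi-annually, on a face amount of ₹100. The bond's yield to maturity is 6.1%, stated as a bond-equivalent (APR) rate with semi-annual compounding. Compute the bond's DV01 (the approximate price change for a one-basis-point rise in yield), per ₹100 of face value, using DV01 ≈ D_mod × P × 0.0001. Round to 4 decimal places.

Periodic yield y = 0.0305.
  t   CF        PV=CF/(1+0.0305)^t    t·PV
  1        4.875         4.7307         4.7307
  2        4.875         4.5907         9.1814
  3        4.875         4.4548        13.3645
  4        4.875         4.3230        17.2919
  5        4.875         4.1950        20.9751
  6        4.875         4.0709        24.4252
  7        4.875         3.9504        27.6526
  8      104.875        82.4685       659.7479
  Σ                    112.7840       777.3693
P = 112.7840; D_Mac = 6.89255 half-year periods = 3.44628 yrs; D_mod = 3.34428 yrs.
DV01 ≈ 3.34428 × 112.7840 × 0.0001 = 0.037718.

₹0.0377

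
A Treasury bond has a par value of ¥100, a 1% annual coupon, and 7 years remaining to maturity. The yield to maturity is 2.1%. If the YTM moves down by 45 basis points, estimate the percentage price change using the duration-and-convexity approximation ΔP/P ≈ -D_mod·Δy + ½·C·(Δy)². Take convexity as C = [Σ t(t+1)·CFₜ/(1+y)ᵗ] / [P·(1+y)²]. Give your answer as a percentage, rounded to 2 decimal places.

With y = 0.021:
  t   CF        PV=CF/(1+0.021)^t    t·PV        t(t+1)·PV
  1         1.00         0.9794         0.9794           1.9589
  2         1.00         0.9593         1.9186           5.7557
  3         1.00         0.9396         2.8187          11.2747
  4         1.00         0.9202         3.6809          18.4046
  5         1.00         0.9013         4.5065          27.0391
  6         1.00         0.8828         5.2966          37.0762
  7       101.00        87.3255       611.2786       4,890.2291
  Σ                     92.9081       630.4794       4,991.7383
P = 92.9081; D_Mac = 6.78605 yrs; D_mod = 6.64648 yrs; C = 51.54028.
Duration effect: -6.64648 × (-0.0045) = +0.029909
Convexity effect: 0.5 × 51.54028 × (-0.0045)² = +0.0005218
ΔP/P ≈ +0.029909 + 0.0005218 = +0.030431 = +3.0431%.

+3.04%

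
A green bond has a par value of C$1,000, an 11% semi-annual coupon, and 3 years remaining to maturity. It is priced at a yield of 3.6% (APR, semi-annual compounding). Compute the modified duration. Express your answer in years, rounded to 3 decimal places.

2.625 years

Periodic yield y = 0.018. First find Macaulay duration:
  t   CF        PV=CF/(1+0.018)^t    t·PV
  1        55.00        54.0275        54.0275
  2        55.00        53.0722       106.1444
  3        55.00        52.1338       156.4014
  4        55.00        51.2120       204.8479
  5        55.00        50.3065       251.5323
  6     1,055.00       947.9071     5,687.4428
  Σ                  1,208.6591     6,460.3964
P = 1,208.6591; Macaulay duration = 6,460.3964 / 1,208.6591 = 5.34509 half-year periods = 2.67255 years.
Modified duration = D_Mac / (1 + y) = 2.67255 / 1.018 = 2.62529 years.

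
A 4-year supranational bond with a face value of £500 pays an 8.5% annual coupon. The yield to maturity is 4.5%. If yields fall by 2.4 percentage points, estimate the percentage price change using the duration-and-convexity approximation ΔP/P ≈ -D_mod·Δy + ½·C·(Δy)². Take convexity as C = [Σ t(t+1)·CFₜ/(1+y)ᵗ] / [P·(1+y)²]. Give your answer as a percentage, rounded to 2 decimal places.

+8.69%

With y = 0.045:
  t   CF        PV=CF/(1+0.045)^t    t·PV        t(t+1)·PV
  1        42.50        40.6699        40.6699          81.3397
  2        42.50        38.9185        77.8370         233.5111
  3        42.50        37.2426       111.7278         446.9113
  4       542.50       454.9195     1,819.6781       9,098.3906
  Σ                    571.7505     2,049.9128       9,860.1527
P = 571.7505; D_Mac = 3.58533 yrs; D_mod = 3.43094 yrs; C = 15.79227.
Duration effect: -3.43094 × (-0.024) = +0.082342
Convexity effect: 0.5 × 15.79227 × (-0.024)² = +0.0045482
ΔP/P ≈ +0.082342 + 0.0045482 = +0.086891 = +8.6891%.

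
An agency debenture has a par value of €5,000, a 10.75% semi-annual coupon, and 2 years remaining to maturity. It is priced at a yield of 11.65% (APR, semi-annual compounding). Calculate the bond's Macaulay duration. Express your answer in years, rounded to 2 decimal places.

Periodic yield y = 0.05825. Discount each cash flow and weight by its period:
  t   CF        PV=CF/(1+0.05825)^t    t·PV
  1       268.75       253.9570       253.9570
  2       268.75       239.9783       479.9565
  3       268.75       226.7690       680.3069
  4     5,268.75     4,201.0174    16,804.0697
  Σ                  4,921.7217    18,218.2902
Price P = Σ PV = 4,921.7217.
Macaulay duration = Σ(t·PV) / P = 18,218.2902 / 4,921.7217 = 3.70161 half-year periods.
In years: 3.70161 / 2 = 1.85080 years.

1.85 years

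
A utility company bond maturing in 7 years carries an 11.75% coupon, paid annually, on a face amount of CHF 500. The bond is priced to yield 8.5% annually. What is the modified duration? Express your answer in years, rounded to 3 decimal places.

Periodic yield y = 0.085. First find Macaulay duration:
  t   CF        PV=CF/(1+0.085)^t    t·PV
  1        58.75        54.1475        54.1475
  2        58.75        49.9055        99.8110
  3        58.75        45.9959       137.9876
  4        58.75        42.3925       169.5700
  5        58.75        39.0714       195.3571
  6        58.75        36.0105       216.0631
  7       558.75       315.6526     2,209.5682
  Σ                    583.1758     3,082.5044
P = 583.1758; Macaulay duration = 3,082.5044 / 583.1758 = 5.28572 years.
Modified duration = D_Mac / (1 + y) = 5.28572 / 1.085 = 4.87163 years.

4.872 years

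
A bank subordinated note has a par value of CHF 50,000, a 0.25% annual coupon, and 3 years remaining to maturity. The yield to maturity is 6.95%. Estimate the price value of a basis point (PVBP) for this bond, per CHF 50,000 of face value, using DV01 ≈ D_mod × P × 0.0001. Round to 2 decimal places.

CHF 11.52

Periodic yield y = 0.0695.
  t   CF        PV=CF/(1+0.0695)^t    t·PV
  1       125.00       116.8770       116.8770
  2       125.00       109.2819       218.5639
  3    50,125.00    40,974.3449   122,923.0347
  Σ                 41,200.5039   123,258.4757
P = 41,200.5039; D_Mac = 2.99167 yrs; D_mod = 2.79726 yrs.
DV01 ≈ 2.79726 × 41,200.5039 × 0.0001 = 11.524869.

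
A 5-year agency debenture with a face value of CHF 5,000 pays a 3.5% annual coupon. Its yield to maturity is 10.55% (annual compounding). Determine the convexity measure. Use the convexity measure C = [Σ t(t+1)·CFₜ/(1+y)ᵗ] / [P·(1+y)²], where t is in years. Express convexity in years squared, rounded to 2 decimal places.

22.02

With y = 0.1055:
  t   CF        PV=CF/(1+0.1055)^t    t·PV        t(t+1)·PV
  1       175.00       158.2994       158.2994         316.5988
  2       175.00       143.1926       286.3852         859.1556
  3       175.00       129.5274       388.5823       1,554.3294
  4       175.00       117.1664       468.6656       2,343.3279
  5     5,175.00     3,134.1272    15,670.6360      94,023.8162
  Σ                  3,682.3131    16,972.5686      99,097.2278
P = 3,682.3131.
Convexity = Σ t(t+1)·PV / [P·(1+y)²] = 99,097.2278 / (3,682.3131 × 1.222130) = 22.02030.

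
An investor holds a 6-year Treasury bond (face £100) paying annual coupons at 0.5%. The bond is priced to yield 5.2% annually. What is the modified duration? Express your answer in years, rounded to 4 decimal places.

Periodic yield y = 0.052. First find Macaulay duration:
  t   CF        PV=CF/(1+0.052)^t    t·PV
  1         0.50         0.4753         0.4753
  2         0.50         0.4518         0.9036
  3         0.50         0.4295         1.2884
  4         0.50         0.4082         1.6329
  5         0.50         0.3881         1.9403
  6       100.50        74.1433       444.8595
  Σ                     76.2961       451.0999
P = 76.2961; Macaulay duration = 451.0999 / 76.2961 = 5.91249 years.
Modified duration = D_Mac / (1 + y) = 5.91249 / 1.052 = 5.62024 years.

5.6202 years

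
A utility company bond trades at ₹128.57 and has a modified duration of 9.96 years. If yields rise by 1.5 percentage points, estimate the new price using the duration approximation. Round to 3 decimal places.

Duration approximation: ΔP/P ≈ -D_mod · Δy = -9.96 × (+0.015) = -0.149400.
New price ≈ 128.57 × (1 - 0.149400) = 109.361642.

₹109.362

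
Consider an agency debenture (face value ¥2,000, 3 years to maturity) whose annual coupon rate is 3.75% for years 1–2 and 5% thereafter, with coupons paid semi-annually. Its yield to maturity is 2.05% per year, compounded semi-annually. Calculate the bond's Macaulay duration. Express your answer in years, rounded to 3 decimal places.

Periodic yield y = 0.01025. Discount each cash flow and weight by its period:
  t   CF        PV=CF/(1+0.01025)^t    t·PV
  1        37.50        37.1195        37.1195
  2        37.50        36.7429        73.4858
  3        37.50        36.3701       109.1103
  4        37.50        36.0011       144.0044
  5        50.00        47.5145       237.5723
  6     2,050.00     1,928.3271    11,569.9626
  Σ                  2,122.0752    12,171.2550
Price P = Σ PV = 2,122.0752.
Macaulay duration = Σ(t·PV) / P = 12,171.2550 / 2,122.0752 = 5.73554 half-year periods.
In years: 5.73554 / 2 = 2.86777 years.

2.868 years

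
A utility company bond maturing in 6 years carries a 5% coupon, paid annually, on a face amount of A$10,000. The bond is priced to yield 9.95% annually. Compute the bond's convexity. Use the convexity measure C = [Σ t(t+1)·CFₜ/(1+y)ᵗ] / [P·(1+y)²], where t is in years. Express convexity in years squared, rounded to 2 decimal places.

With y = 0.0995:
  t   CF        PV=CF/(1+0.0995)^t    t·PV        t(t+1)·PV
  1       500.00       454.7522       454.7522         909.5043
  2       500.00       413.5991       827.1981       2,481.5943
  3       500.00       376.1701     1,128.5104       4,514.0415
  4       500.00       342.1284     1,368.5134       6,842.5671
  5       500.00       311.1672     1,555.8361       9,335.0165
  6    10,500.00     5,943.1665    35,658.9990     249,612.9927
  Σ                  7,840.9834    40,993.8091     273,695.7165
P = 7,840.9834.
Convexity = Σ t(t+1)·PV / [P·(1+y)²] = 273,695.7165 / (7,840.9834 × 1.208900) = 28.87400.

28.87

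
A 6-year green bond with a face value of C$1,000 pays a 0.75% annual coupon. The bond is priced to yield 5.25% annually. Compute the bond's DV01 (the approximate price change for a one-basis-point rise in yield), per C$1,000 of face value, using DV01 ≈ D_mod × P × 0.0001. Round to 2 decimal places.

Periodic yield y = 0.0525.
  t   CF        PV=CF/(1+0.0525)^t    t·PV
  1         7.50         7.1259         7.1259
  2         7.50         6.7704        13.5409
  3         7.50         6.4327        19.2982
  4         7.50         6.1119        24.4474
  5         7.50         5.8070        29.0349
  6     1,007.50       741.1608     4,446.9647
  Σ                    773.4087     4,540.4119
P = 773.4087; D_Mac = 5.87065 yrs; D_mod = 5.57782 yrs.
DV01 ≈ 5.57782 × 773.4087 × 0.0001 = 0.431393.

C$0.43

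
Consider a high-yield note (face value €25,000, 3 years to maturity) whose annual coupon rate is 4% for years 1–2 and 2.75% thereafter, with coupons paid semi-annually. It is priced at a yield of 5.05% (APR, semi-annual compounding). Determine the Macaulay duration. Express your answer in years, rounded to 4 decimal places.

2.8554 years

Periodic yield y = 0.02525. Discount each cash flow and weight by its period:
  t   CF        PV=CF/(1+0.02525)^t    t·PV
  1       500.00       487.6859       487.6859
  2       500.00       475.6751       951.3503
  3       500.00       463.9601     1,391.8804
  4       500.00       452.5337     1,810.1347
  5       343.75       303.4547     1,517.2733
  6    25,343.75    21,821.8823   130,931.2935
  Σ                 24,005.1918   137,089.6181
Price P = Σ PV = 24,005.1918.
Macaulay duration = Σ(t·PV) / P = 137,089.6181 / 24,005.1918 = 5.71083 half-year periods.
In years: 5.71083 / 2 = 2.85542 years.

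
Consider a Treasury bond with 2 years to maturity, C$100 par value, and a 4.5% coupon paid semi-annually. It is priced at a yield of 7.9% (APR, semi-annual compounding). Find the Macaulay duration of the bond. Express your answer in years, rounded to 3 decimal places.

1.933 years

Periodic yield y = 0.0395. Discount each cash flow and weight by its period:
  t   CF        PV=CF/(1+0.0395)^t    t·PV
  1         2.25         2.1645         2.1645
  2         2.25         2.0823         4.1645
  3         2.25         2.0031         6.0094
  4       102.25        87.5720       350.2881
  Σ                     93.8219       362.6265
Price P = Σ PV = 93.8219.
Macaulay duration = Σ(t·PV) / P = 362.6265 / 93.8219 = 3.86505 half-year periods.
In years: 3.86505 / 2 = 1.93253 years.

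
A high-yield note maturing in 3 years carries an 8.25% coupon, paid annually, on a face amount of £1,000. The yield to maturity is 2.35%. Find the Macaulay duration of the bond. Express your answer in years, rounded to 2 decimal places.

Periodic yield y = 0.0235. Discount each cash flow and weight by its year:
  t   CF        PV=CF/(1+0.0235)^t    t·PV
  1        82.50        80.6058        80.6058
  2        82.50        78.7550       157.5100
  3     1,082.50     1,009.6349     3,028.9048
  Σ                  1,168.9957     3,267.0206
Price P = Σ PV = 1,168.9957.
Macaulay duration = Σ(t·PV) / P = 3,267.0206 / 1,168.9957 = 2.79472 years.

2.79 years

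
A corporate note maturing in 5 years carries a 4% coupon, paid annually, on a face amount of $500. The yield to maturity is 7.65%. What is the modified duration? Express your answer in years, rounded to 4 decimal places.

Periodic yield y = 0.0765. First find Macaulay duration:
  t   CF        PV=CF/(1+0.0765)^t    t·PV
  1        20.00        18.5787        18.5787
  2        20.00        17.2585        34.5169
  3        20.00        16.0320        48.0960
  4        20.00        14.8927        59.5709
  5       520.00       359.6940     1,798.4699
  Σ                    426.4559     1,959.2324
P = 426.4559; Macaulay duration = 1,959.2324 / 426.4559 = 4.59422 years.
Modified duration = D_Mac / (1 + y) = 4.59422 / 1.0765 = 4.26774 years.

4.2677 years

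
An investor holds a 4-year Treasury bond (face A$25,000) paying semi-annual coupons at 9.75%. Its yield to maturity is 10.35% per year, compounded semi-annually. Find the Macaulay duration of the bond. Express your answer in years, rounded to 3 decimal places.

3.400 years

Periodic yield y = 0.05175. Discount each cash flow and weight by its period:
  t   CF        PV=CF/(1+0.05175)^t    t·PV
  1     1,218.75     1,158.7830     1,158.7830
  2     1,218.75     1,101.7666     2,203.5331
  3     1,218.75     1,047.5556     3,142.6667
  4     1,218.75       996.0119     3,984.0478
  5     1,218.75       947.0045     4,735.0223
  6     1,218.75       900.4083     5,402.4500
  7     1,218.75       856.1049     5,992.7343
  8    26,218.75    17,511.0350   140,088.2803
  Σ                 24,518.6698   166,707.5175
Price P = Σ PV = 24,518.6698.
Macaulay duration = Σ(t·PV) / P = 166,707.5175 / 24,518.6698 = 6.79921 half-year periods.
In years: 6.79921 / 2 = 3.39960 years.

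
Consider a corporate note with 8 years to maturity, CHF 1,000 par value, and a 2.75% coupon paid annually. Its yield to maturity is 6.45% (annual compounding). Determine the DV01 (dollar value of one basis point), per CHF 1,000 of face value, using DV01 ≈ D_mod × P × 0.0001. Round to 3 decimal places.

Periodic yield y = 0.0645.
  t   CF        PV=CF/(1+0.0645)^t    t·PV
  1        27.50        25.8337        25.8337
  2        27.50        24.2684        48.5368
  3        27.50        22.7979        68.3938
  4        27.50        21.4166        85.6663
  5        27.50        20.1189       100.5945
  6        27.50        18.8999       113.3992
  7        27.50        17.7547       124.2828
  8     1,027.50       623.1843     4,985.4744
  Σ                    774.2744     5,552.1816
P = 774.2744; D_Mac = 7.17082 yrs; D_mod = 6.73633 yrs.
DV01 ≈ 6.73633 × 774.2744 × 0.0001 = 0.521576.

CHF 0.522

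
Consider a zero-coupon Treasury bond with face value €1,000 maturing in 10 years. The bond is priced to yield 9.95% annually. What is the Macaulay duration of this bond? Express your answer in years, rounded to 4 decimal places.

A zero-coupon bond has a single cash flow at maturity, so its Macaulay duration equals its maturity: 10 years.

10.0000 years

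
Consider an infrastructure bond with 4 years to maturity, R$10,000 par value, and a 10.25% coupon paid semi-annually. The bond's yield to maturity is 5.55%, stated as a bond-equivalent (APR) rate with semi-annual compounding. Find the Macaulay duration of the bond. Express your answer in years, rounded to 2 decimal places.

Periodic yield y = 0.02775. Discount each cash flow and weight by its period:
  t   CF        PV=CF/(1+0.02775)^t    t·PV
  1       512.50       498.6621       498.6621
  2       512.50       485.1979       970.3958
  3       512.50       472.0972     1,416.2916
  4       512.50       459.3502     1,837.4009
  5       512.50       446.9474     2,234.7371
  6       512.50       434.8795     2,609.2771
  7       512.50       423.1375     2,961.9622
  8    10,512.50     8,445.1258    67,561.0067
  Σ                 11,665.3977    80,089.7335
Price P = Σ PV = 11,665.3977.
Macaulay duration = Σ(t·PV) / P = 80,089.7335 / 11,665.3977 = 6.86558 half-year periods.
In years: 6.86558 / 2 = 3.43279 years.

3.43 years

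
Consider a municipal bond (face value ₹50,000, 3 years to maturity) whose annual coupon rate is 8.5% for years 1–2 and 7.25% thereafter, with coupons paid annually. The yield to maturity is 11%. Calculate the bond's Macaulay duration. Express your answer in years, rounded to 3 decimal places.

2.761 years

Periodic yield y = 0.11. Discount each cash flow and weight by its year:
  t   CF        PV=CF/(1+0.11)^t    t·PV
  1     4,250.00     3,828.8288     3,828.8288
  2     4,250.00     3,449.3953     6,898.7907
  3    53,625.00    39,210.1378   117,630.4135
  Σ                 46,488.3620   128,358.0330
Price P = Σ PV = 46,488.3620.
Macaulay duration = Σ(t·PV) / P = 128,358.0330 / 46,488.3620 = 2.76108 years.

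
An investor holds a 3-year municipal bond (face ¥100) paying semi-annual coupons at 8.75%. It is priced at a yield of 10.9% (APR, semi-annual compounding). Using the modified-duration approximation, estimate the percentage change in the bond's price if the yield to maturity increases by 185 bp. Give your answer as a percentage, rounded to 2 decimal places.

-4.72%

Periodic yield y = 0.0545. Modified duration first:
  t   CF        PV=CF/(1+0.0545)^t    t·PV
  1        4.375         4.1489         4.1489
  2        4.375         3.9345         7.8689
  3        4.375         3.7311        11.1933
  4        4.375         3.5383        14.1531
  5        4.375         3.3554        16.7770
  6      104.375        75.9131       455.4789
  Σ                     94.6213       509.6201
P = 94.6213; D_Mac = 5.38589 half-year periods = 2.69295 yrs; D_mod = 2.69295/(1+0.0545) = 2.55377 yrs.
ΔP/P ≈ -D_mod · Δy = -2.55377 × (+0.0185) = -0.047245 = -4.7245%.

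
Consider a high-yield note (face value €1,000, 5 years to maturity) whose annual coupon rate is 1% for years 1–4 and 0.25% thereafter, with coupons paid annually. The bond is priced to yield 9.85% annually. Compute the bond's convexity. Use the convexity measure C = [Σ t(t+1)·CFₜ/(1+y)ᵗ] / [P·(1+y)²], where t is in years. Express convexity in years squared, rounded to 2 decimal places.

24.03

With y = 0.0985:
  t   CF        PV=CF/(1+0.0985)^t    t·PV        t(t+1)·PV
  1        10.00         9.1033         9.1033          18.2066
  2        10.00         8.2870        16.5741          49.7223
  3        10.00         7.5440        22.6319          90.5276
  4        10.00         6.8675        27.4701         137.3503
  5     1,002.50       626.7352     3,133.6759      18,802.0555
  Σ                    658.5370     3,209.4553      19,097.8624
P = 658.5370.
Convexity = Σ t(t+1)·PV / [P·(1+y)²] = 19,097.8624 / (658.5370 × 1.206702) = 24.03280.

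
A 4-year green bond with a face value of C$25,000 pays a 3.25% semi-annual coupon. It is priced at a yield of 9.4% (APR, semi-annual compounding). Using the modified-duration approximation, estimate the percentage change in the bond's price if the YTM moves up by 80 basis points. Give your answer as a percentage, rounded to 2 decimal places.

Periodic yield y = 0.047. Modified duration first:
  t   CF        PV=CF/(1+0.047)^t    t·PV
  1       406.25       388.0134       388.0134
  2       406.25       370.5954       741.1908
  3       406.25       353.9593     1,061.8779
  4       406.25       338.0700     1,352.2800
  5       406.25       322.8940     1,614.4700
  6       406.25       308.3992     1,850.3954
  7       406.25       294.5551     2,061.8860
  8    25,406.25    17,594.1023   140,752.8187
  Σ                 19,970.5888   149,822.9321
P = 19,970.5888; D_Mac = 7.50218 half-year periods = 3.75109 yrs; D_mod = 3.75109/(1+0.047) = 3.58270 yrs.
ΔP/P ≈ -D_mod · Δy = -3.58270 × (+0.008) = -0.028662 = -2.8662%.

-2.87%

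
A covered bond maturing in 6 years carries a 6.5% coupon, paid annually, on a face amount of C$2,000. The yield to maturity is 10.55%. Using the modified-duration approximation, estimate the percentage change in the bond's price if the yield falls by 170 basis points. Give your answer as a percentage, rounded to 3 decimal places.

+7.780%

Periodic yield y = 0.1055. Modified duration first:
  t   CF        PV=CF/(1+0.1055)^t    t·PV
  1       130.00       117.5938       117.5938
  2       130.00       106.3716       212.7433
  3       130.00        96.2204       288.6612
  4       130.00        87.0379       348.1516
  5       130.00        78.7317       393.6585
  6     2,130.00     1,166.8825     7,001.2949
  Σ                  1,652.8380     8,362.1033
P = 1,652.8380; D_Mac = 5.05924 yrs; D_mod = 5.05924/(1+0.1055) = 4.57643 yrs.
ΔP/P ≈ -D_mod · Δy = -4.57643 × (-0.017) = +0.077799 = +7.7799%.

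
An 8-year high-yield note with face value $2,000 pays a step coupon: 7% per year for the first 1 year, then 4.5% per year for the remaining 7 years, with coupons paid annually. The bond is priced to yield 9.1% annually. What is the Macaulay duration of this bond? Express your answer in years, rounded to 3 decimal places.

Periodic yield y = 0.091. Discount each cash flow and weight by its year:
  t   CF        PV=CF/(1+0.091)^t    t·PV
  1       140.00       128.3226       128.3226
  2        90.00        75.6124       151.2248
  3        90.00        69.3056       207.9168
  4        90.00        63.5248       254.0993
  5        90.00        58.2262       291.1312
  6        90.00        53.3696       320.2176
  7        90.00        48.9181       342.4264
  8     2,090.00     1,041.2339     8,329.8709
  Σ                  1,538.5132    10,025.2097
Price P = Σ PV = 1,538.5132.
Macaulay duration = Σ(t·PV) / P = 10,025.2097 / 1,538.5132 = 6.51617 years.

6.516 years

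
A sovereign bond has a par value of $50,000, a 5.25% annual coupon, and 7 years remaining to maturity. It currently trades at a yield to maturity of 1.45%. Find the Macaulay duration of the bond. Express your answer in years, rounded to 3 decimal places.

6.152 years

Periodic yield y = 0.0145. Discount each cash flow and weight by its year:
  t   CF        PV=CF/(1+0.0145)^t    t·PV
  1     2,625.00     2,587.4815     2,587.4815
  2     2,625.00     2,550.4993     5,100.9986
  3     2,625.00     2,514.0456     7,542.1369
  4     2,625.00     2,478.1130     9,912.4519
  5     2,625.00     2,442.6939    12,213.4696
  6     2,625.00     2,407.7811    14,446.6865
  7    52,625.00    47,580.3628   333,062.5396
  Σ                 62,560.9772   384,865.7646
Price P = Σ PV = 62,560.9772.
Macaulay duration = Σ(t·PV) / P = 384,865.7646 / 62,560.9772 = 6.15185 years.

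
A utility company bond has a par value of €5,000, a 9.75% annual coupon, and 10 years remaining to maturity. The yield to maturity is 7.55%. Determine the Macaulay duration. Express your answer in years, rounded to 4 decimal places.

7.0433 years

Periodic yield y = 0.0755. Discount each cash flow and weight by its year:
  t   CF        PV=CF/(1+0.0755)^t    t·PV
  1       487.50       453.2775       453.2775
  2       487.50       421.4575       842.9150
  3       487.50       391.8712     1,175.6137
  4       487.50       364.3619     1,457.4476
  5       487.50       338.7837     1,693.9187
  6       487.50       315.0011     1,890.0069
  7       487.50       292.8881     2,050.2167
  8       487.50       272.3274     2,178.6190
  9       487.50       253.2100     2,278.8902
  10    5,487.50     2,650.1496    26,501.4957
  Σ                  5,753.3281    40,522.4009
Price P = Σ PV = 5,753.3281.
Macaulay duration = Σ(t·PV) / P = 40,522.4009 / 5,753.3281 = 7.04330 years.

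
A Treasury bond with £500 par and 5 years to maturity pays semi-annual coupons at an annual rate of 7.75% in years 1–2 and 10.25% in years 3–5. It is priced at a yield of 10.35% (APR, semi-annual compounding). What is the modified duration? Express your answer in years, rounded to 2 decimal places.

3.96 years

Periodic yield y = 0.05175. First find Macaulay duration:
  t   CF        PV=CF/(1+0.05175)^t    t·PV
  1       19.375        18.4217        18.4217
  2       19.375        17.5153        35.0305
  3       19.375        16.6534        49.9603
  4       19.375        15.8340        63.3361
  5       25.625        19.9114        99.5569
  6       25.625        18.9317       113.5900
  7       25.625        18.0002       126.0011
  8       25.625        17.1145       136.9158
  9       25.625        16.2724       146.4515
  10     525.625       317.3590     3,173.5899
  Σ                    476.0135     3,962.8538
P = 476.0135; Macaulay duration = 3,962.8538 / 476.0135 = 8.32509 half-year periods = 4.16254 years.
Modified duration = D_Mac / (1 + y) = 4.16254 / 1.05175 = 3.95773 years.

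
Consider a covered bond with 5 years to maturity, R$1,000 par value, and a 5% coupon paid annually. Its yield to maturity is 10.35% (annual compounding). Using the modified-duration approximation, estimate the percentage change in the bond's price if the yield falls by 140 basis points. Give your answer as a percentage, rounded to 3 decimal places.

+5.688%

Periodic yield y = 0.1035. Modified duration first:
  t   CF        PV=CF/(1+0.1035)^t    t·PV
  1        50.00        45.3104        45.3104
  2        50.00        41.0606        82.1212
  3        50.00        37.2094       111.6283
  4        50.00        33.7195       134.8779
  5     1,050.00       641.6935     3,208.4673
  Σ                    798.9933     3,582.4050
P = 798.9933; D_Mac = 4.48365 yrs; D_mod = 4.48365/(1+0.1035) = 4.06312 yrs.
ΔP/P ≈ -D_mod · Δy = -4.06312 × (-0.014) = +0.056884 = +5.6884%.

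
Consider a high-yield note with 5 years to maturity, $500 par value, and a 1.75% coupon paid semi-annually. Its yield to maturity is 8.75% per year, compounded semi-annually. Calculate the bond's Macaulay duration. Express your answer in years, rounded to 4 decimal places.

Periodic yield y = 0.04375. Discount each cash flow and weight by its period:
  t   CF        PV=CF/(1+0.04375)^t    t·PV
  1        4.375         4.1916         4.1916
  2        4.375         4.0159         8.0318
  3        4.375         3.8476        11.5428
  4        4.375         3.6863        14.7452
  5        4.375         3.5318        17.6590
  6        4.375         3.3838        20.3025
  7        4.375         3.2419        22.6935
  8        4.375         3.1060        24.8483
  9        4.375         2.9758        26.7826
  10     504.375       328.6916     3,286.9165
  Σ                    360.6724     3,437.7137
Price P = Σ PV = 360.6724.
Macaulay duration = Σ(t·PV) / P = 3,437.7137 / 360.6724 = 9.53140 half-year periods.
In years: 9.53140 / 2 = 4.76570 years.

4.7657 years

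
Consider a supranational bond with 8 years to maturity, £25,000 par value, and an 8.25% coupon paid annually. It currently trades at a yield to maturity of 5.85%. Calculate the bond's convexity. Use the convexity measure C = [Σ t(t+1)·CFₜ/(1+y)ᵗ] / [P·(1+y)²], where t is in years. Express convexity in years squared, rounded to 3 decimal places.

46.285

With y = 0.0585:
  t   CF        PV=CF/(1+0.0585)^t    t·PV        t(t+1)·PV
  1     2,062.50     1,948.5120     1,948.5120       3,897.0241
  2     2,062.50     1,840.8239     3,681.6477      11,044.9431
  3     2,062.50     1,739.0872     5,217.2617      20,869.0470
  4     2,062.50     1,642.9733     6,571.8932      32,859.4662
  5     2,062.50     1,552.1713     7,760.8564      46,565.1386
  6     2,062.50     1,466.3876     8,798.3257      61,588.2797
  7     2,062.50     1,385.3449     9,697.4145      77,579.3163
  8    27,062.50    17,172.7962   137,382.3693   1,236,441.3234
  Σ                 28,748.0964   181,058.2806   1,490,844.5383
P = 28,748.0964.
Convexity = Σ t(t+1)·PV / [P·(1+y)²] = 1,490,844.5383 / (28,748.0964 × 1.120422) = 46.28514.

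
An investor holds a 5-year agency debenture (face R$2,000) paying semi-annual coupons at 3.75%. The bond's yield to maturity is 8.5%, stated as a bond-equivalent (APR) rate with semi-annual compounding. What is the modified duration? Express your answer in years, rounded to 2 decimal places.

4.37 years

Periodic yield y = 0.0425. First find Macaulay duration:
  t   CF        PV=CF/(1+0.0425)^t    t·PV
  1        37.50        35.9712        35.9712
  2        37.50        34.5048        69.0095
  3        37.50        33.0981        99.2943
  4        37.50        31.7488       126.9951
  5        37.50        30.4545       152.2723
  6        37.50        29.2129       175.2775
  7        37.50        28.0220       196.1539
  8        37.50        26.8796       215.0368
  9        37.50        25.7838       232.0541
  10    2,037.50     1,343.8073    13,438.0725
  Σ                  1,619.4829    14,740.1372
P = 1,619.4829; Macaulay duration = 14,740.1372 / 1,619.4829 = 9.10176 half-year periods = 4.55088 years.
Modified duration = D_Mac / (1 + y) = 4.55088 / 1.0425 = 4.36535 years.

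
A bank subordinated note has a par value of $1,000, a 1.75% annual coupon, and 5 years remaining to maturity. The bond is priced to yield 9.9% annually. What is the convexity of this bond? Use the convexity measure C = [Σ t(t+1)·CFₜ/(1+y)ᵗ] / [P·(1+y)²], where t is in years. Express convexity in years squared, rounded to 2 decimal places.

With y = 0.099:
  t   CF        PV=CF/(1+0.099)^t    t·PV        t(t+1)·PV
  1        17.50        15.9236        15.9236          31.8471
  2        17.50        14.4891        28.9783          86.9349
  3        17.50        13.1839        39.5518         158.2072
  4        17.50        11.9963        47.9852         239.9260
  5     1,017.50       634.6671     3,173.3353      19,040.0117
  Σ                    690.2600     3,305.7741      19,556.9268
P = 690.2600.
Convexity = Σ t(t+1)·PV / [P·(1+y)²] = 19,556.9268 / (690.2600 × 1.207801) = 23.45808.

23.46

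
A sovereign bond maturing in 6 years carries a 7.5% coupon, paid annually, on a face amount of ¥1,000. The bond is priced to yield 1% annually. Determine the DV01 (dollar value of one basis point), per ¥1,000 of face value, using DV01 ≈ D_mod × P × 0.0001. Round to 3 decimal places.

Periodic yield y = 0.01.
  t   CF        PV=CF/(1+0.01)^t    t·PV
  1        75.00        74.2574        74.2574
  2        75.00        73.5222       147.0444
  3        75.00        72.7943       218.3828
  4        75.00        72.0735       288.2941
  5        75.00        71.3599       356.7996
  6     1,075.00     1,012.6986     6,076.1918
  Σ                  1,376.7060     7,160.9701
P = 1,376.7060; D_Mac = 5.20152 yrs; D_mod = 5.15002 yrs.
DV01 ≈ 5.15002 × 1,376.7060 × 0.0001 = 0.709007.

¥0.709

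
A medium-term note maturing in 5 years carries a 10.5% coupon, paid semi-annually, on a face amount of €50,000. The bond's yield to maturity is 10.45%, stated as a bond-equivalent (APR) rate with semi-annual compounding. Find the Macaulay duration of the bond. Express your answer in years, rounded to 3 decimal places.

4.016 years

Periodic yield y = 0.05225. Discount each cash flow and weight by its period:
  t   CF        PV=CF/(1+0.05225)^t    t·PV
  1     2,625.00     2,494.6543     2,494.6543
  2     2,625.00     2,370.7810     4,741.5620
  3     2,625.00     2,253.0587     6,759.1761
  4     2,625.00     2,141.1819     8,564.7277
  5     2,625.00     2,034.8605    10,174.3024
  6     2,625.00     1,933.8185    11,602.9107
  7     2,625.00     1,837.7937    12,864.5561
  8     2,625.00     1,746.5372    13,972.2973
  9     2,625.00     1,659.8120    14,938.3079
  10   52,625.00    31,622.9779   316,229.7791
  Σ                 50,095.4757   402,342.2737
Price P = Σ PV = 50,095.4757.
Macaulay duration = Σ(t·PV) / P = 402,342.2737 / 50,095.4757 = 8.03151 half-year periods.
In years: 8.03151 / 2 = 4.01575 years.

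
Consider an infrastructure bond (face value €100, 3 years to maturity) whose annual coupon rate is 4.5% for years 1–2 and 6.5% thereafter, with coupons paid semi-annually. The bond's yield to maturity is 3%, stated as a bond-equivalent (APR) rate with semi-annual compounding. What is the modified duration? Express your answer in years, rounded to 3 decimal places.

2.800 years

Periodic yield y = 0.015. First find Macaulay duration:
  t   CF        PV=CF/(1+0.015)^t    t·PV
  1         2.25         2.2167         2.2167
  2         2.25         2.1840         4.3680
  3         2.25         2.1517         6.4551
  4         2.25         2.1199         8.4797
  5         3.25         3.0168        15.0842
  6       103.25        94.4265       566.5589
  Σ                    106.1157       603.1626
P = 106.1157; Macaulay duration = 603.1626 / 106.1157 = 5.68401 half-year periods = 2.84200 years.
Modified duration = D_Mac / (1 + y) = 2.84200 / 1.015 = 2.80000 years.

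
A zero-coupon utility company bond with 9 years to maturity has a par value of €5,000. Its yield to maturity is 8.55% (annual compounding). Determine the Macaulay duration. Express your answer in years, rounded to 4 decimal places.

A zero-coupon bond has a single cash flow at maturity, so its Macaulay duration equals its maturity: 9 years.

9.0000 years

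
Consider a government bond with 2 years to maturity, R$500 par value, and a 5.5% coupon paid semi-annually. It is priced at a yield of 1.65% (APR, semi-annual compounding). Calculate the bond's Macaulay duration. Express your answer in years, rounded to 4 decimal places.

1.9243 years

Periodic yield y = 0.00825. Discount each cash flow and weight by its period:
  t   CF        PV=CF/(1+0.00825)^t    t·PV
  1        13.75        13.6375        13.6375
  2        13.75        13.5259        27.0518
  3        13.75        13.4152        40.2457
  4       513.75       497.1402     1,988.5609
  Σ                    537.7189     2,069.4959
Price P = Σ PV = 537.7189.
Macaulay duration = Σ(t·PV) / P = 2,069.4959 / 537.7189 = 3.84866 half-year periods.
In years: 3.84866 / 2 = 1.92433 years.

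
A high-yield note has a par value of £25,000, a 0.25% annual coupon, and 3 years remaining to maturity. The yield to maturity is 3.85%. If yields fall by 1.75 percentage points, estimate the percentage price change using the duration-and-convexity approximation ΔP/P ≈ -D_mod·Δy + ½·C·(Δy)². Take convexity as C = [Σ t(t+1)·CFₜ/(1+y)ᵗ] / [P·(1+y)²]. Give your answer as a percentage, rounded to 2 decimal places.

+5.21%

With y = 0.0385:
  t   CF        PV=CF/(1+0.0385)^t    t·PV        t(t+1)·PV
  1        62.50        60.1830        60.1830         120.3659
  2        62.50        57.9518       115.9036         347.7109
  3    25,062.50    22,377.1559    67,131.4677     268,525.8707
  Σ                 22,495.2907    67,307.5542     268,993.9474
P = 22,495.2907; D_Mac = 2.99207 yrs; D_mod = 2.88115 yrs; C = 11.08761.
Duration effect: -2.88115 × (-0.0175) = +0.050420
Convexity effect: 0.5 × 11.08761 × (-0.0175)² = +0.0016978
ΔP/P ≈ +0.050420 + 0.0016978 = +0.052118 = +5.2118%.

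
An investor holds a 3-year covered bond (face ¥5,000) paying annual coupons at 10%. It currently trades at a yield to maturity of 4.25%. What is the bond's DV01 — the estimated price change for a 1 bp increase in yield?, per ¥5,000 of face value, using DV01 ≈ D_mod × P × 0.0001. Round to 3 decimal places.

¥1.531

Periodic yield y = 0.0425.
  t   CF        PV=CF/(1+0.0425)^t    t·PV
  1       500.00       479.6163       479.6163
  2       500.00       460.0636       920.1272
  3     5,500.00     4,854.3881    14,563.1644
  Σ                  5,794.0681    15,962.9080
P = 5,794.0681; D_Mac = 2.75504 yrs; D_mod = 2.64273 yrs.
DV01 ≈ 2.64273 × 5,794.0681 × 0.0001 = 1.531214.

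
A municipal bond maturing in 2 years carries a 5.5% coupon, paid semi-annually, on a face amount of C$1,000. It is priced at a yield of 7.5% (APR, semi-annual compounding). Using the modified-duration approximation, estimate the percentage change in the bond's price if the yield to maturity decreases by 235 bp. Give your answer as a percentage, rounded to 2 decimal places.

+4.35%

Periodic yield y = 0.0375. Modified duration first:
  t   CF        PV=CF/(1+0.0375)^t    t·PV
  1        27.50        26.5060        26.5060
  2        27.50        25.5480        51.0960
  3        27.50        24.6246        73.8737
  4     1,027.50       886.8076     3,547.2304
  Σ                    963.4862     3,698.7061
P = 963.4862; D_Mac = 3.83888 half-year periods = 1.91944 yrs; D_mod = 1.91944/(1+0.0375) = 1.85006 yrs.
ΔP/P ≈ -D_mod · Δy = -1.85006 × (-0.0235) = +0.043476 = +4.3476%.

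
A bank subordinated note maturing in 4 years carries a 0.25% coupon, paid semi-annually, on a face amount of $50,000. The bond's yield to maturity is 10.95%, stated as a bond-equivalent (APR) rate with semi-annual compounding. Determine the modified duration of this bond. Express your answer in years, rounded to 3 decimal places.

Periodic yield y = 0.05475. First find Macaulay duration:
  t   CF        PV=CF/(1+0.05475)^t    t·PV
  1        62.50        59.2557        59.2557
  2        62.50        56.1799       112.3598
  3        62.50        53.2637       159.7911
  4        62.50        50.4989       201.9956
  5        62.50        47.8776       239.3880
  6        62.50        45.3924       272.3542
  7        62.50        43.0361       301.2530
  8    50,062.50    32,682.5746   261,460.5967
  Σ                 33,038.0789   262,806.9941
P = 33,038.0789; Macaulay duration = 262,806.9941 / 33,038.0789 = 7.95467 half-year periods = 3.97733 years.
Modified duration = D_Mac / (1 + y) = 3.97733 / 1.05475 = 3.77088 years.

3.771 years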